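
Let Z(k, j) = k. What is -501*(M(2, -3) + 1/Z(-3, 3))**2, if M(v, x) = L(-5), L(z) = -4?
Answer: -28223/3 ≈ -9407.7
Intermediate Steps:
M(v, x) = -4
-501*(M(2, -3) + 1/Z(-3, 3))**2 = -501*(-4 + 1/(-3))**2 = -501*(-4 - 1/3)**2 = -501*(-13/3)**2 = -501*169/9 = -28223/3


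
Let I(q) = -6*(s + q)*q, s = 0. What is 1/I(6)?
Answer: -1/216 ≈ -0.0046296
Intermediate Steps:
I(q) = -6*q² (I(q) = -6*(0 + q)*q = -6*q*q = -6*q²)
1/I(6) = 1/(-6*6²) = 1/(-6*36) = 1/(-216) = -1/216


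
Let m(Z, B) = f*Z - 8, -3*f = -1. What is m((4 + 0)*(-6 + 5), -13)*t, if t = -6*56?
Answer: 3136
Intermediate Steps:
f = 1/3 (f = -1/3*(-1) = 1/3 ≈ 0.33333)
m(Z, B) = -8 + Z/3 (m(Z, B) = Z/3 - 8 = -8 + Z/3)
t = -336
m((4 + 0)*(-6 + 5), -13)*t = (-8 + ((4 + 0)*(-6 + 5))/3)*(-336) = (-8 + (4*(-1))/3)*(-336) = (-8 + (1/3)*(-4))*(-336) = (-8 - 4/3)*(-336) = -28/3*(-336) = 3136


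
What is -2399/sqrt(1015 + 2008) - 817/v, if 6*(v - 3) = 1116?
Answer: -817/189 - 2399*sqrt(3023)/3023 ≈ -47.955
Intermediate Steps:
v = 189 (v = 3 + (1/6)*1116 = 3 + 186 = 189)
-2399/sqrt(1015 + 2008) - 817/v = -2399/sqrt(1015 + 2008) - 817/189 = -2399*sqrt(3023)/3023 - 817*1/189 = -2399*sqrt(3023)/3023 - 817/189 = -817/189 - 2399*sqrt(3023)/3023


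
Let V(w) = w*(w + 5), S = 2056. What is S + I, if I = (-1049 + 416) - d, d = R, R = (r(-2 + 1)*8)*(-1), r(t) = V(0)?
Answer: 1423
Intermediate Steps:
V(w) = w*(5 + w)
r(t) = 0 (r(t) = 0*(5 + 0) = 0*5 = 0)
R = 0 (R = (0*8)*(-1) = 0*(-1) = 0)
d = 0
I = -633 (I = (-1049 + 416) - 1*0 = -633 + 0 = -633)
S + I = 2056 - 633 = 1423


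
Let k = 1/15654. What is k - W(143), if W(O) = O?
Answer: -2238521/15654 ≈ -143.00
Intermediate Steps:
k = 1/15654 ≈ 6.3881e-5
k - W(143) = 1/15654 - 1*143 = 1/15654 - 143 = -2238521/15654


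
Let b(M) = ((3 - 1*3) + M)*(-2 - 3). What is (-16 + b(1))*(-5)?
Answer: 105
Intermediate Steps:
b(M) = -5*M (b(M) = ((3 - 3) + M)*(-5) = (0 + M)*(-5) = M*(-5) = -5*M)
(-16 + b(1))*(-5) = (-16 - 5*1)*(-5) = (-16 - 5)*(-5) = -21*(-5) = 105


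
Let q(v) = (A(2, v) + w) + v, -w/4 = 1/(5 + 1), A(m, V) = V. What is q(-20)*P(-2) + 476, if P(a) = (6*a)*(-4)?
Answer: -1476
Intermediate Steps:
P(a) = -24*a
w = -2/3 (w = -4/(5 + 1) = -4/6 = -4*1/6 = -2/3 ≈ -0.66667)
q(v) = -2/3 + 2*v (q(v) = (v - 2/3) + v = (-2/3 + v) + v = -2/3 + 2*v)
q(-20)*P(-2) + 476 = (-2/3 + 2*(-20))*(-24*(-2)) + 476 = (-2/3 - 40)*48 + 476 = -122/3*48 + 476 = -1952 + 476 = -1476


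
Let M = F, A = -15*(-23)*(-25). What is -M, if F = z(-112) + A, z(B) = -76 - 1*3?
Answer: 8704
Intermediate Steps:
A = -8625 (A = 345*(-25) = -8625)
z(B) = -79 (z(B) = -76 - 3 = -79)
F = -8704 (F = -79 - 8625 = -8704)
M = -8704
-M = -1*(-8704) = 8704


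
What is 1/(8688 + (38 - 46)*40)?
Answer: 1/8368 ≈ 0.00011950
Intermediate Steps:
1/(8688 + (38 - 46)*40) = 1/(8688 - 8*40) = 1/(8688 - 320) = 1/8368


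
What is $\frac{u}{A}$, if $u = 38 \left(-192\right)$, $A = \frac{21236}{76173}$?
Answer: $- \frac{138939552}{5309} \approx -26171.0$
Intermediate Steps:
$A = \frac{21236}{76173}$ ($A = 21236 \cdot \frac{1}{76173} = \frac{21236}{76173} \approx 0.27879$)
$u = -7296$
$\frac{u}{A} = - \frac{7296}{\frac{21236}{76173}} = \left(-7296\right) \frac{76173}{21236} = - \frac{138939552}{5309}$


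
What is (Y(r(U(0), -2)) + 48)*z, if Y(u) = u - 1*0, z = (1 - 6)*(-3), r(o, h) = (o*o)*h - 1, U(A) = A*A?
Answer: 705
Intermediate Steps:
U(A) = A²
r(o, h) = -1 + h*o² (r(o, h) = o²*h - 1 = h*o² - 1 = -1 + h*o²)
z = 15 (z = -5*(-3) = 15)
Y(u) = u (Y(u) = u + 0 = u)
(Y(r(U(0), -2)) + 48)*z = ((-1 - 2*(0²)²) + 48)*15 = ((-1 - 2*0²) + 48)*15 = ((-1 - 2*0) + 48)*15 = ((-1 + 0) + 48)*15 = (-1 + 48)*15 = 47*15 = 705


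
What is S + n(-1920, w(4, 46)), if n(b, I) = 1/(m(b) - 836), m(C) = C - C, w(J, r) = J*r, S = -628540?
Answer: -525459441/836 ≈ -6.2854e+5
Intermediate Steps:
m(C) = 0
n(b, I) = -1/836 (n(b, I) = 1/(0 - 836) = 1/(-836) = -1/836)
S + n(-1920, w(4, 46)) = -628540 - 1/836 = -525459441/836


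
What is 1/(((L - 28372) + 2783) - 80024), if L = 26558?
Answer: -1/79055 ≈ -1.2649e-5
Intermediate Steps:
1/(((L - 28372) + 2783) - 80024) = 1/(((26558 - 28372) + 2783) - 80024) = 1/((-1814 + 2783) - 80024) = 1/(969 - 80024) = 1/(-79055) = -1/79055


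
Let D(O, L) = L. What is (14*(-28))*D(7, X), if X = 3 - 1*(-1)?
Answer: -1568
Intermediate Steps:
X = 4 (X = 3 + 1 = 4)
(14*(-28))*D(7, X) = (14*(-28))*4 = -392*4 = -1568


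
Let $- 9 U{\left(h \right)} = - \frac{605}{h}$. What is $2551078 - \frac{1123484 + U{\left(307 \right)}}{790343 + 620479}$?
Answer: $\frac{1420622439027373}{556871598} \approx 2.5511 \cdot 10^{6}$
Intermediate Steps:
$U{\left(h \right)} = \frac{605}{9 h}$ ($U{\left(h \right)} = - \frac{\left(-605\right) \frac{1}{h}}{9} = \frac{605}{9 h}$)
$2551078 - \frac{1123484 + U{\left(307 \right)}}{790343 + 620479} = 2551078 - \frac{1123484 + \frac{605}{9 \cdot 307}}{790343 + 620479} = 2551078 - \frac{1123484 + \frac{605}{9} \cdot \frac{1}{307}}{1410822} = 2551078 - \left(1123484 + \frac{605}{2763}\right) \frac{1}{1410822} = 2551078 - \frac{3104186897}{2763} \cdot \frac{1}{1410822} = 2551078 - \frac{443455271}{556871598} = \frac{1420622439027373}{556871598}$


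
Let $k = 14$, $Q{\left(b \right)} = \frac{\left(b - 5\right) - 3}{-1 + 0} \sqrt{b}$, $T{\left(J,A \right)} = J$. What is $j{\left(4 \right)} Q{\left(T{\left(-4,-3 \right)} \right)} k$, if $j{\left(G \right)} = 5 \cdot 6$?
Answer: $10080 i \approx 10080.0 i$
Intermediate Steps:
$Q{\left(b \right)} = \sqrt{b} \left(8 - b\right)$ ($Q{\left(b \right)} = \frac{\left(-5 + b\right) - 3}{-1} \sqrt{b} = \left(-8 + b\right) \left(-1\right) \sqrt{b} = \left(8 - b\right) \sqrt{b} = \sqrt{b} \left(8 - b\right)$)
$j{\left(G \right)} = 30$
$j{\left(4 \right)} Q{\left(T{\left(-4,-3 \right)} \right)} k = 30 \sqrt{-4} \left(8 - -4\right) 14 = 30 \cdot 2 i \left(8 + 4\right) 14 = 30 \cdot 2 i 12 \cdot 14 = 30 \cdot 24 i 14 = 720 i 14 = 10080 i$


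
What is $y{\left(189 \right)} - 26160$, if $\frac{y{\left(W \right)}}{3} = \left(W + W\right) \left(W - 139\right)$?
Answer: $30540$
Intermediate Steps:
$y{\left(W \right)} = 6 W \left(-139 + W\right)$ ($y{\left(W \right)} = 3 \left(W + W\right) \left(W - 139\right) = 3 \cdot 2 W \left(-139 + W\right) = 6 W \left(-139 + W\right)$)
$y{\left(189 \right)} - 26160 = 6 \cdot 189 \left(-139 + 189\right) - 26160 = 6 \cdot 189 \cdot 50 - 26160 = 56700 - 26160 = 30540$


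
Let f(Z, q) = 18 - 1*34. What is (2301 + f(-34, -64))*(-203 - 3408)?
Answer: -8251135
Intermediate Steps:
f(Z, q) = -16 (f(Z, q) = 18 - 34 = -16)
(2301 + f(-34, -64))*(-203 - 3408) = (2301 - 16)*(-203 - 3408) = 2285*(-3611) = -8251135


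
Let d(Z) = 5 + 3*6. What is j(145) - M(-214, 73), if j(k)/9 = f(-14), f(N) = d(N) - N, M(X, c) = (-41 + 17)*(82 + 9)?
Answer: 2517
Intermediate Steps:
M(X, c) = -2184 (M(X, c) = -24*91 = -2184)
d(Z) = 23 (d(Z) = 5 + 18 = 23)
f(N) = 23 - N
j(k) = 333 (j(k) = 9*(23 - 1*(-14)) = 9*(23 + 14) = 9*37 = 333)
j(145) - M(-214, 73) = 333 - 1*(-2184) = 333 + 2184 = 2517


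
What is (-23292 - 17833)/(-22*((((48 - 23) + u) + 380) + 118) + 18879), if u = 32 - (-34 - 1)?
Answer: -41125/5899 ≈ -6.9715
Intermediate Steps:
u = 67 (u = 32 - 1*(-35) = 32 + 35 = 67)
(-23292 - 17833)/(-22*((((48 - 23) + u) + 380) + 118) + 18879) = (-23292 - 17833)/(-22*((((48 - 23) + 67) + 380) + 118) + 18879) = -41125/(-22*(((25 + 67) + 380) + 118) + 18879) = -41125/(-22*((92 + 380) + 118) + 18879) = -41125/(-22*(472 + 118) + 18879) = -41125/(-22*590 + 18879) = -41125/(-12980 + 18879) = -41125/5899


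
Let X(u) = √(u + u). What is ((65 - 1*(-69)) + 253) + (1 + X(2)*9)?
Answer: 406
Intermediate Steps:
X(u) = √2*√u (X(u) = √(2*u) = √2*√u)
((65 - 1*(-69)) + 253) + (1 + X(2)*9) = ((65 - 1*(-69)) + 253) + (1 + (√2*√2)*9) = ((65 + 69) + 253) + (1 + 2*9) = (134 + 253) + (1 + 18) = 387 + 19 = 406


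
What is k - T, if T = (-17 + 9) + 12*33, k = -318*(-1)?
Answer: -70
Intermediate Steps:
k = 318
T = 388 (T = -8 + 396 = 388)
k - T = 318 - 1*388 = 318 - 388 = -70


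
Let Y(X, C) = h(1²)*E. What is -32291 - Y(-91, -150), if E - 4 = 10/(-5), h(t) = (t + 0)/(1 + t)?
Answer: -32292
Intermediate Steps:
h(t) = t/(1 + t)
E = 2 (E = 4 + 10/(-5) = 4 + 10*(-⅕) = 4 - 2 = 2)
Y(X, C) = 1 (Y(X, C) = (1²/(1 + 1²))*2 = (1/(1 + 1))*2 = (1/2)*2 = (1*(½))*2 = (½)*2 = 1)
-32291 - Y(-91, -150) = -32291 - 1*1 = -32291 - 1 = -32292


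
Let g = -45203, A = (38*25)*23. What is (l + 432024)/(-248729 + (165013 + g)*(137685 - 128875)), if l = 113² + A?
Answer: 466643/1055277371 ≈ 0.00044220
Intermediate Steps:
A = 21850 (A = 950*23 = 21850)
l = 34619 (l = 113² + 21850 = 12769 + 21850 = 34619)
(l + 432024)/(-248729 + (165013 + g)*(137685 - 128875)) = (34619 + 432024)/(-248729 + (165013 - 45203)*(137685 - 128875)) = 466643/(-248729 + 119810*8810) = 466643/(-248729 + 1055526100) = 466643/1055277371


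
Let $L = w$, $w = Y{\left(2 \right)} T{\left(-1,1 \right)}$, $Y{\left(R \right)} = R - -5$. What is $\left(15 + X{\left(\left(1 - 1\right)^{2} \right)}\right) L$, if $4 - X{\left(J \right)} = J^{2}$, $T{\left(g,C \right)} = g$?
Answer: $-133$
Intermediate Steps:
$Y{\left(R \right)} = 5 + R$ ($Y{\left(R \right)} = R + 5 = 5 + R$)
$w = -7$ ($w = \left(5 + 2\right) \left(-1\right) = 7 \left(-1\right) = -7$)
$L = -7$
$X{\left(J \right)} = 4 - J^{2}$
$\left(15 + X{\left(\left(1 - 1\right)^{2} \right)}\right) L = \left(15 + \left(4 - \left(\left(1 - 1\right)^{2}\right)^{2}\right)\right) \left(-7\right) = \left(15 + \left(4 - \left(0^{2}\right)^{2}\right)\right) \left(-7\right) = \left(15 + \left(4 - 0^{2}\right)\right) \left(-7\right) = \left(15 + \left(4 - 0\right)\right) \left(-7\right) = \left(15 + \left(4 + 0\right)\right) \left(-7\right) = \left(15 + 4\right) \left(-7\right) = 19 \left(-7\right) = -133$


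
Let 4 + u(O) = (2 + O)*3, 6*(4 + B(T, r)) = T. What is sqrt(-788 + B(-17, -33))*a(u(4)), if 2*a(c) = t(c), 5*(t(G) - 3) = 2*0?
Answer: I*sqrt(28614)/4 ≈ 42.289*I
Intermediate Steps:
B(T, r) = -4 + T/6
u(O) = 2 + 3*O (u(O) = -4 + (2 + O)*3 = -4 + (6 + 3*O) = 2 + 3*O)
t(G) = 3 (t(G) = 3 + (2*0)/5 = 3 + (1/5)*0 = 3 + 0 = 3)
a(c) = 3/2 (a(c) = (1/2)*3 = 3/2)
sqrt(-788 + B(-17, -33))*a(u(4)) = sqrt(-788 + (-4 + (1/6)*(-17)))*(3/2) = sqrt(-788 + (-4 - 17/6))*(3/2) = sqrt(-788 - 41/6)*(3/2) = sqrt(-4769/6)*(3/2) = (I*sqrt(28614)/6)*(3/2) = I*sqrt(28614)/4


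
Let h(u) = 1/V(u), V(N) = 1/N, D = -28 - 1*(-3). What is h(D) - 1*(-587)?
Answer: 562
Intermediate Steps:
D = -25 (D = -28 + 3 = -25)
h(u) = u (h(u) = 1/(1/u) = u)
h(D) - 1*(-587) = -25 - 1*(-587) = -25 + 587 = 562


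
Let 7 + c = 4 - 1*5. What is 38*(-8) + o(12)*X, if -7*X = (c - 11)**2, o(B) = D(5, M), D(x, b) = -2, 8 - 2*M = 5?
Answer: -1406/7 ≈ -200.86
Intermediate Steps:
c = -8 (c = -7 + (4 - 1*5) = -7 + (4 - 5) = -7 - 1 = -8)
M = 3/2 (M = 4 - 1/2*5 = 4 - 5/2 = 3/2 ≈ 1.5000)
o(B) = -2
X = -361/7 (X = -(-8 - 11)**2/7 = -1/7*(-19)**2 = -1/7*361 = -361/7 ≈ -51.571)
38*(-8) + o(12)*X = 38*(-8) - 2*(-361/7) = -304 + 722/7 = -1406/7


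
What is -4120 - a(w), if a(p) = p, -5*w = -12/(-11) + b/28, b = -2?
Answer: -3172243/770 ≈ -4119.8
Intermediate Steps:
w = -157/770 (w = -(-12/(-11) - 2/28)/5 = -(-12*(-1/11) - 2*1/28)/5 = -(12/11 - 1/14)/5 = -⅕*157/154 = -157/770 ≈ -0.20390)
-4120 - a(w) = -4120 - 1*(-157/770) = -4120 + 157/770 = -3172243/770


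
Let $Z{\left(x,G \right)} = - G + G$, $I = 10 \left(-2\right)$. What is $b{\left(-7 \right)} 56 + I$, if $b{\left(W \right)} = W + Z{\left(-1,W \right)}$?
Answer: $-412$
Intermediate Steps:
$I = -20$
$Z{\left(x,G \right)} = 0$
$b{\left(W \right)} = W$ ($b{\left(W \right)} = W + 0 = W$)
$b{\left(-7 \right)} 56 + I = \left(-7\right) 56 - 20 = -392 - 20 = -412$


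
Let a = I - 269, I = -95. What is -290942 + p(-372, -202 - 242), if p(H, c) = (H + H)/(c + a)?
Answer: -29385049/101 ≈ -2.9094e+5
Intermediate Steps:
a = -364 (a = -95 - 269 = -364)
p(H, c) = 2*H/(-364 + c) (p(H, c) = (H + H)/(c - 364) = (2*H)/(-364 + c) = 2*H/(-364 + c))
-290942 + p(-372, -202 - 242) = -290942 + 2*(-372)/(-364 + (-202 - 242)) = -290942 + 2*(-372)/(-364 - 444) = -290942 + 2*(-372)/(-808) = -290942 + 2*(-372)*(-1/808) = -290942 + 93/101 = -29385049/101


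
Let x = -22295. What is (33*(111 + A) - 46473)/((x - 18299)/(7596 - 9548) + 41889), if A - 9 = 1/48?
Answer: -5927431/5843423 ≈ -1.0144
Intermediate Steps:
A = 433/48 (A = 9 + 1/48 = 433/48 ≈ 9.0208)
(33*(111 + A) - 46473)/((x - 18299)/(7596 - 9548) + 41889) = (33*(111 + 433/48) - 46473)/((-22295 - 18299)/(7596 - 9548) + 41889) = (33*(5761/48) - 46473)/(-40594/(-1952) + 41889) = (63371/16 - 46473)/(-40594*(-1/1952) + 41889) = -680197/(16*(20297/976 + 41889)) = -680197/(16*40903961/976) = -680197/16*976/40903961 = -5927431/5843423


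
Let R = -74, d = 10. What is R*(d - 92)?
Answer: 6068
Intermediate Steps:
R*(d - 92) = -74*(10 - 92) = -74*(-82) = 6068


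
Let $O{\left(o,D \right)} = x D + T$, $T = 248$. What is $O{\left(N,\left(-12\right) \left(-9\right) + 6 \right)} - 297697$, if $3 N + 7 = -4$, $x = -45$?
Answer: $-302579$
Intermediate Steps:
$N = - \frac{11}{3}$ ($N = - \frac{7}{3} + \frac{1}{3} \left(-4\right) = - \frac{7}{3} - \frac{4}{3} = - \frac{11}{3} \approx -3.6667$)
$O{\left(o,D \right)} = 248 - 45 D$ ($O{\left(o,D \right)} = - 45 D + 248 = 248 - 45 D$)
$O{\left(N,\left(-12\right) \left(-9\right) + 6 \right)} - 297697 = \left(248 - 45 \left(\left(-12\right) \left(-9\right) + 6\right)\right) - 297697 = \left(248 - 45 \left(108 + 6\right)\right) - 297697 = \left(248 - 5130\right) - 297697 = -4882 - 297697 = -302579$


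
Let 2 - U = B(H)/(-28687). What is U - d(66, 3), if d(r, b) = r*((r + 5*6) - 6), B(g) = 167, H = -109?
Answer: -170343239/28687 ≈ -5938.0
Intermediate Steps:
U = 57541/28687 (U = 2 - 167/(-28687) = 2 - 167*(-1)/28687 = 2 - 1*(-167/28687) = 2 + 167/28687 = 57541/28687 ≈ 2.0058)
d(r, b) = r*(24 + r) (d(r, b) = r*((r + 30) - 6) = r*((30 + r) - 6) = r*(24 + r))
U - d(66, 3) = 57541/28687 - 66*(24 + 66) = 57541/28687 - 66*90 = 57541/28687 - 1*5940 = 57541/28687 - 5940 = -170343239/28687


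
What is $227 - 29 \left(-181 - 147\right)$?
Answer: $9739$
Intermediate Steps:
$227 - 29 \left(-181 - 147\right) = 227 - -9512 = 227 + 9512 = 9739$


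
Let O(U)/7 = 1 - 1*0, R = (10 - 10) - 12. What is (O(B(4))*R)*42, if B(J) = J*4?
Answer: -3528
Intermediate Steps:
B(J) = 4*J
R = -12 (R = 0 - 12 = -12)
O(U) = 7 (O(U) = 7*(1 - 1*0) = 7*(1 + 0) = 7*1 = 7)
(O(B(4))*R)*42 = (7*(-12))*42 = -84*42 = -3528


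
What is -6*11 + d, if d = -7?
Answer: -73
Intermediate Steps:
-6*11 + d = -6*11 - 7 = -66 - 7 = -73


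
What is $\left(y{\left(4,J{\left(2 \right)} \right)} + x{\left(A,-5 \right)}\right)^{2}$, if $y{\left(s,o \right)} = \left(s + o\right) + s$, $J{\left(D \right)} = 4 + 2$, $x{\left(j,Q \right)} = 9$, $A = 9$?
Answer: $529$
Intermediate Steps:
$J{\left(D \right)} = 6$
$y{\left(s,o \right)} = o + 2 s$ ($y{\left(s,o \right)} = \left(o + s\right) + s = o + 2 s$)
$\left(y{\left(4,J{\left(2 \right)} \right)} + x{\left(A,-5 \right)}\right)^{2} = \left(\left(6 + 2 \cdot 4\right) + 9\right)^{2} = \left(\left(6 + 8\right) + 9\right)^{2} = \left(14 + 9\right)^{2} = 23^{2} = 529$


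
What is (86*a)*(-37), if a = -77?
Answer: 245014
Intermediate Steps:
(86*a)*(-37) = (86*(-77))*(-37) = -6622*(-37) = 245014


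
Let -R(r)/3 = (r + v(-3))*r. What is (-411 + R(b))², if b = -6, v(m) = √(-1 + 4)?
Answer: 270333 - 18684*√3 ≈ 2.3797e+5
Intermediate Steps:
v(m) = √3
R(r) = -3*r*(r + √3) (R(r) = -3*(r + √3)*r = -3*r*(r + √3))
(-411 + R(b))² = (-411 - 3*(-6)*(-6 + √3))² = (-411 + (-108 + 18*√3))² = (-519 + 18*√3)²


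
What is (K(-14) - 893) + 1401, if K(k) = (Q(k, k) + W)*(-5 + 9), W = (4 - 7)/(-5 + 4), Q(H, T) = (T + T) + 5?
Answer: 428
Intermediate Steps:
Q(H, T) = 5 + 2*T (Q(H, T) = 2*T + 5 = 5 + 2*T)
W = 3 (W = -3/(-1) = -3*(-1) = 3)
K(k) = 32 + 8*k (K(k) = ((5 + 2*k) + 3)*(-5 + 9) = (8 + 2*k)*4 = 32 + 8*k)
(K(-14) - 893) + 1401 = ((32 + 8*(-14)) - 893) + 1401 = ((32 - 112) - 893) + 1401 = (-80 - 893) + 1401 = -973 + 1401 = 428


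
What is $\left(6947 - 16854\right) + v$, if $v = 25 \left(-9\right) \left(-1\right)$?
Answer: $-9682$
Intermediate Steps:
$v = 225$ ($v = \left(-225\right) \left(-1\right) = 225$)
$\left(6947 - 16854\right) + v = \left(6947 - 16854\right) + 225 = -9907 + 225 = -9682$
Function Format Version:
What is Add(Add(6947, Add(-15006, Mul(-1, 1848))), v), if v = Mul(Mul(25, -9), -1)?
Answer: -9682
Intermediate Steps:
v = 225 (v = Mul(-225, -1) = 225)
Add(Add(6947, Add(-15006, Mul(-1, 1848))), v) = Add(Add(6947, Add(-15006, Mul(-1, 1848))), 225) = Add(Add(6947, Add(-15006, -1848)), 225) = Add(Add(6947, -16854), 225) = Add(-9907, 225) = -9682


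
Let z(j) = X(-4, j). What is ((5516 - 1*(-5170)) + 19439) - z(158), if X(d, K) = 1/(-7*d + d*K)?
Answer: 18195501/604 ≈ 30125.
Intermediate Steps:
X(d, K) = 1/(-7*d + K*d)
z(j) = -1/(4*(-7 + j)) (z(j) = 1/((-4)*(-7 + j)) = -1/(4*(-7 + j)))
((5516 - 1*(-5170)) + 19439) - z(158) = ((5516 - 1*(-5170)) + 19439) - (-1)/(-28 + 4*158) = ((5516 + 5170) + 19439) - (-1)/(-28 + 632) = (10686 + 19439) - (-1)/604 = 30125 - (-1)/604 = 30125 - 1*(-1/604) = 30125 + 1/604 = 18195501/604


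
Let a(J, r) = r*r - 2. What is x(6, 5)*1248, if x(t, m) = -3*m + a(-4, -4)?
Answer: -1248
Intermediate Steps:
a(J, r) = -2 + r**2 (a(J, r) = r**2 - 2 = -2 + r**2)
x(t, m) = 14 - 3*m (x(t, m) = -3*m + (-2 + (-4)**2) = -3*m + (-2 + 16) = -3*m + 14 = 14 - 3*m)
x(6, 5)*1248 = (14 - 3*5)*1248 = (14 - 15)*1248 = -1*1248 = -1248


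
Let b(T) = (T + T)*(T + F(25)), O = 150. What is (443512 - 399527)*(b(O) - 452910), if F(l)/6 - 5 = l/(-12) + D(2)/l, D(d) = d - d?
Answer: -17711000100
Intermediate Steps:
D(d) = 0
F(l) = 30 - l/2 (F(l) = 30 + 6*(l/(-12) + 0/l) = 30 + 6*(l*(-1/12) + 0) = 30 + 6*(-l/12 + 0) = 30 + 6*(-l/12) = 30 - l/2)
b(T) = 2*T*(35/2 + T) (b(T) = (T + T)*(T + (30 - ½*25)) = (2*T)*(T + (30 - 25/2)) = (2*T)*(T + 35/2) = (2*T)*(35/2 + T) = 2*T*(35/2 + T))
(443512 - 399527)*(b(O) - 452910) = (443512 - 399527)*(150*(35 + 2*150) - 452910) = 43985*(150*(35 + 300) - 452910) = 43985*(150*335 - 452910) = 43985*(50250 - 452910) = 43985*(-402660) = -17711000100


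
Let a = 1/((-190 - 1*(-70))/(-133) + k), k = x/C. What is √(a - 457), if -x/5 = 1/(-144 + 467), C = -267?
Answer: 2*I*√33817414426405/544715 ≈ 21.352*I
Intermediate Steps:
x = -5/323 (x = -5/(-144 + 467) = -5/323 ≈ -0.015480)
k = 5/86241 (k = -5/323/(-267) = -5/323*(-1/267) = 5/86241 ≈ 5.7977e-5)
a = 603687/544715 (a = 1/((-190 - 1*(-70))/(-133) + 5/86241) = 1/((-190 + 70)*(-1/133) + 5/86241) = 1/(-120*(-1/133) + 5/86241) = 1/(120/133 + 5/86241) = 1/(544715/603687) = 603687/544715 ≈ 1.1083)
√(a - 457) = √(603687/544715 - 457) = √(-248331068/544715) = 2*I*√33817414426405/544715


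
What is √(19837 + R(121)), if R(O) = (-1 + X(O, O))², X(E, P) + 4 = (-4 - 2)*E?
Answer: √554198 ≈ 744.44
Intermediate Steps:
X(E, P) = -4 - 6*E (X(E, P) = -4 + (-4 - 2)*E = -4 - 6*E)
R(O) = (-5 - 6*O)² (R(O) = (-1 + (-4 - 6*O))² = (-5 - 6*O)²)
√(19837 + R(121)) = √(19837 + (5 + 6*121)²) = √(19837 + (5 + 726)²) = √(19837 + 731²) = √(19837 + 534361) = √554198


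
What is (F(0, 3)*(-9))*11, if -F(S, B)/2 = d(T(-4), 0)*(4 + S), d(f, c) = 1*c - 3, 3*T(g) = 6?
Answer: -2376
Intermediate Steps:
T(g) = 2 (T(g) = (⅓)*6 = 2)
d(f, c) = -3 + c (d(f, c) = c - 3 = -3 + c)
F(S, B) = 24 + 6*S (F(S, B) = -2*(-3 + 0)*(4 + S) = -(-6)*(4 + S) = -2*(-12 - 3*S) = 24 + 6*S)
(F(0, 3)*(-9))*11 = ((24 + 6*0)*(-9))*11 = ((24 + 0)*(-9))*11 = (24*(-9))*11 = -216*11 = -2376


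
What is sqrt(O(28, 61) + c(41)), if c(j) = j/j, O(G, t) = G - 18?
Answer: sqrt(11) ≈ 3.3166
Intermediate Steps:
O(G, t) = -18 + G
c(j) = 1
sqrt(O(28, 61) + c(41)) = sqrt((-18 + 28) + 1) = sqrt(10 + 1) = sqrt(11)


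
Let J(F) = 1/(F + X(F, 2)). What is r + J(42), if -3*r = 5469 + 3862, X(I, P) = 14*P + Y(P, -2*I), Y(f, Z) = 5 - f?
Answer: -681160/219 ≈ -3110.3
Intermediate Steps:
X(I, P) = 5 + 13*P (X(I, P) = 14*P + (5 - P) = 5 + 13*P)
J(F) = 1/(31 + F) (J(F) = 1/(F + (5 + 13*2)) = 1/(F + (5 + 26)) = 1/(F + 31) = 1/(31 + F))
r = -9331/3 (r = -(5469 + 3862)/3 = -1/3*9331 = -9331/3 ≈ -3110.3)
r + J(42) = -9331/3 + 1/(31 + 42) = -9331/3 + 1/73 = -681160/219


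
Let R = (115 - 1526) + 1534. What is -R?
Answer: -123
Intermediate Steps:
R = 123 (R = -1411 + 1534 = 123)
-R = -1*123 = -123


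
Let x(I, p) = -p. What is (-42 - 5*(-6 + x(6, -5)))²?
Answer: 1369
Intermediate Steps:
(-42 - 5*(-6 + x(6, -5)))² = (-42 - 5*(-6 - 1*(-5)))² = (-42 - 5*(-6 + 5))² = (-42 - 5*(-1))² = (-42 + 5)² = (-37)² = 1369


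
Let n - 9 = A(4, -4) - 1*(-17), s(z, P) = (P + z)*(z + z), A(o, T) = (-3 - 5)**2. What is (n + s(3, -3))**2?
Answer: 8100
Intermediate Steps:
A(o, T) = 64 (A(o, T) = (-8)**2 = 64)
s(z, P) = 2*z*(P + z) (s(z, P) = (P + z)*(2*z) = 2*z*(P + z))
n = 90 (n = 9 + (64 - 1*(-17)) = 9 + (64 + 17) = 9 + 81 = 90)
(n + s(3, -3))**2 = (90 + 2*3*(-3 + 3))**2 = (90 + 2*3*0)**2 = (90 + 0)**2 = 90**2 = 8100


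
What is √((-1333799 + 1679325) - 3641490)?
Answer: 2*I*√823991 ≈ 1815.5*I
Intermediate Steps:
√((-1333799 + 1679325) - 3641490) = √(345526 - 3641490) = √(-3295964) = 2*I*√823991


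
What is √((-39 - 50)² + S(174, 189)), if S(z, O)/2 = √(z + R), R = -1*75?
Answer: √(7921 + 6*√11) ≈ 89.112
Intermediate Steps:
R = -75
S(z, O) = 2*√(-75 + z) (S(z, O) = 2*√(z - 75) = 2*√(-75 + z))
√((-39 - 50)² + S(174, 189)) = √((-39 - 50)² + 2*√(-75 + 174)) = √((-89)² + 2*√99) = √(7921 + 2*(3*√11)) = √(7921 + 6*√11)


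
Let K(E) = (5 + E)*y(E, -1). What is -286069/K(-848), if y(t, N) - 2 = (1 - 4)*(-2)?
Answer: 286069/6744 ≈ 42.418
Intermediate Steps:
y(t, N) = 8 (y(t, N) = 2 + (1 - 4)*(-2) = 2 - 3*(-2) = 2 + 6 = 8)
K(E) = 40 + 8*E (K(E) = (5 + E)*8 = 40 + 8*E)
-286069/K(-848) = -286069/(40 + 8*(-848)) = -286069/(40 - 6784) = -286069/(-6744) = -286069*(-1/6744) = 286069/6744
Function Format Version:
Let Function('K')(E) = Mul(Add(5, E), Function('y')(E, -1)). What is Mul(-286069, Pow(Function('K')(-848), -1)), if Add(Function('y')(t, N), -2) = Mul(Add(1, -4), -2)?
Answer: Rational(286069, 6744) ≈ 42.418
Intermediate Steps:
Function('y')(t, N) = 8 (Function('y')(t, N) = Add(2, Mul(Add(1, -4), -2)) = Add(2, Mul(-3, -2)) = Add(2, 6) = 8)
Function('K')(E) = Add(40, Mul(8, E)) (Function('K')(E) = Mul(Add(5, E), 8) = Add(40, Mul(8, E)))
Mul(-286069, Pow(Function('K')(-848), -1)) = Mul(-286069, Pow(Add(40, Mul(8, -848)), -1)) = Mul(-286069, Pow(Add(40, -6784), -1)) = Mul(-286069, Pow(-6744, -1)) = Mul(-286069, Rational(-1, 6744)) = Rational(286069, 6744)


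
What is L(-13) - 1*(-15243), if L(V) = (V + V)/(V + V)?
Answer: 15244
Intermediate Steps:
L(V) = 1 (L(V) = (2*V)/((2*V)) = (2*V)*(1/(2*V)) = 1)
L(-13) - 1*(-15243) = 1 - 1*(-15243) = 1 + 15243 = 15244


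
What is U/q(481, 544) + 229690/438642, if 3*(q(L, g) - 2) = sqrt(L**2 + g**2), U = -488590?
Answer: 1989398142565/115639409781 - 1465770*sqrt(527297)/527261 ≈ -2001.5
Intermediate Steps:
q(L, g) = 2 + sqrt(L**2 + g**2)/3
U/q(481, 544) + 229690/438642 = -488590/(2 + sqrt(481**2 + 544**2)/3) + 229690/438642 = -488590/(2 + sqrt(231361 + 295936)/3) + 229690*(1/438642) = -488590/(2 + sqrt(527297)/3) + 114845/219321 = 114845/219321 - 488590/(2 + sqrt(527297)/3)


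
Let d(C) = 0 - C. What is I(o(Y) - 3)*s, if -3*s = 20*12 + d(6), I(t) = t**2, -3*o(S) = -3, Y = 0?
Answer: -312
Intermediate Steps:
d(C) = -C
o(S) = 1 (o(S) = -1/3*(-3) = 1)
s = -78 (s = -(20*12 - 1*6)/3 = -(240 - 6)/3 = -1/3*234 = -78)
I(o(Y) - 3)*s = (1 - 3)**2*(-78) = (-2)**2*(-78) = 4*(-78) = -312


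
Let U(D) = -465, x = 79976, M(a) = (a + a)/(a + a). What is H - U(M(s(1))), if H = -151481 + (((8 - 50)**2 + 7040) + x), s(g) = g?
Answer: -62236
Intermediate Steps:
M(a) = 1 (M(a) = (2*a)/((2*a)) = (2*a)*(1/(2*a)) = 1)
H = -62701 (H = -151481 + (((8 - 50)**2 + 7040) + 79976) = -151481 + (((-42)**2 + 7040) + 79976) = -151481 + ((1764 + 7040) + 79976) = -151481 + (8804 + 79976) = -151481 + 88780 = -62701)
H - U(M(s(1))) = -62701 - 1*(-465) = -62701 + 465 = -62236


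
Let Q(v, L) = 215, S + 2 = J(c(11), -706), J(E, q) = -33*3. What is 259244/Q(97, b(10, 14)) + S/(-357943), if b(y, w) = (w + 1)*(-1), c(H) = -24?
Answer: 92794596807/76957745 ≈ 1205.8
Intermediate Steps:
b(y, w) = -1 - w (b(y, w) = (1 + w)*(-1) = -1 - w)
J(E, q) = -99
S = -101 (S = -2 - 99 = -101)
259244/Q(97, b(10, 14)) + S/(-357943) = 259244/215 - 101/(-357943) = 259244*(1/215) - 101*(-1/357943) = 259244/215 + 101/357943 = 92794596807/76957745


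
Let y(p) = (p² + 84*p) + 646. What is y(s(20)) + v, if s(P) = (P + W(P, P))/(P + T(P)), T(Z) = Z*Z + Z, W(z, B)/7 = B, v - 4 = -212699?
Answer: -25654217/121 ≈ -2.1202e+5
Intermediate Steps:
v = -212695 (v = 4 - 212699 = -212695)
W(z, B) = 7*B
T(Z) = Z + Z² (T(Z) = Z² + Z = Z + Z²)
s(P) = 8*P/(P + P*(1 + P)) (s(P) = (P + 7*P)/(P + P*(1 + P)) = (8*P)/(P + P*(1 + P)) = 8*P/(P + P*(1 + P)))
y(p) = 646 + p² + 84*p
y(s(20)) + v = (646 + (8/(2 + 20))² + 84*(8/(2 + 20))) - 212695 = (646 + (8/22)² + 84*(8/22)) - 212695 = (646 + (8*(1/22))² + 84*(8*(1/22))) - 212695 = (646 + (4/11)² + 84*(4/11)) - 212695 = (646 + 16/121 + 336/11) - 212695 = 81878/121 - 212695 = -25654217/121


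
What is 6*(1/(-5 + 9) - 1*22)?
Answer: -261/2 ≈ -130.50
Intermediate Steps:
6*(1/(-5 + 9) - 1*22) = 6*(1/4 - 22) = 6*(¼ - 22) = 6*(-87/4) = -261/2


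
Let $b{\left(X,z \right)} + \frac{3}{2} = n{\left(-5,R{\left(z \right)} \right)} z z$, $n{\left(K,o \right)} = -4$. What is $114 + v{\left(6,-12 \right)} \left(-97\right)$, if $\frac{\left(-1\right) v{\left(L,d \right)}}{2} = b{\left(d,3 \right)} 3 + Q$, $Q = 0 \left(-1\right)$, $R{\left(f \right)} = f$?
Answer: $-21711$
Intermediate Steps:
$b{\left(X,z \right)} = - \frac{3}{2} - 4 z^{2}$ ($b{\left(X,z \right)} = - \frac{3}{2} + - 4 z z = - \frac{3}{2} - 4 z^{2}$)
$Q = 0$
$v{\left(L,d \right)} = 225$ ($v{\left(L,d \right)} = - 2 \left(\left(- \frac{3}{2} - 4 \cdot 3^{2}\right) 3 + 0\right) = - 2 \left(\left(- \frac{3}{2} - 36\right) 3 + 0\right) = - 2 \left(\left(- \frac{75}{2}\right) 3 + 0\right) = - 2 \left(- \frac{225}{2} + 0\right) = \left(-2\right) \left(- \frac{225}{2}\right) = 225$)
$114 + v{\left(6,-12 \right)} \left(-97\right) = 114 + 225 \left(-97\right) = 114 - 21825 = -21711$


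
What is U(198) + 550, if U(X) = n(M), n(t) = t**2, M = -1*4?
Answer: 566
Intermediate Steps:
M = -4
U(X) = 16 (U(X) = (-4)**2 = 16)
U(198) + 550 = 16 + 550 = 566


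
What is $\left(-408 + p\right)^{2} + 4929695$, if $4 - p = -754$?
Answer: $5052195$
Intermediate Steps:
$p = 758$ ($p = 4 - -754 = 4 + 754 = 758$)
$\left(-408 + p\right)^{2} + 4929695 = \left(-408 + 758\right)^{2} + 4929695 = 350^{2} + 4929695 = 122500 + 4929695 = 5052195$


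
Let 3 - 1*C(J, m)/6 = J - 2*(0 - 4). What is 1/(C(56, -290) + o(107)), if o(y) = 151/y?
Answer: -107/39011 ≈ -0.0027428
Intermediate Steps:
C(J, m) = -30 - 6*J (C(J, m) = 18 - 6*(J - 2*(0 - 4)) = 18 - 6*(J - 2*(-4)) = 18 - 6*(J + 8) = 18 - 6*(8 + J) = 18 + (-48 - 6*J) = -30 - 6*J)
1/(C(56, -290) + o(107)) = 1/((-30 - 6*56) + 151/107) = 1/((-30 - 336) + 151*(1/107)) = 1/(-366 + 151/107) = 1/(-39011/107) = -107/39011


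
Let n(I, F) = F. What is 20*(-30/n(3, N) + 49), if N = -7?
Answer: 7460/7 ≈ 1065.7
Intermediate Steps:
20*(-30/n(3, N) + 49) = 20*(-30/(-7) + 49) = 20*(-30*(-1/7) + 49) = 20*(30/7 + 49) = 20*(373/7) = 7460/7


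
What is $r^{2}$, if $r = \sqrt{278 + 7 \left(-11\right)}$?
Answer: $201$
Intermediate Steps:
$r = \sqrt{201}$ ($r = \sqrt{278 - 77} = \sqrt{201} \approx 14.177$)
$r^{2} = \left(\sqrt{201}\right)^{2} = 201$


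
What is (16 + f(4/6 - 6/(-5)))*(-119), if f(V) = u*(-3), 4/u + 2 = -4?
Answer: -2142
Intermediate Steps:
u = -⅔ (u = 4/(-2 - 4) = 4/(-6) = 4*(-⅙) = -⅔ ≈ -0.66667)
f(V) = 2 (f(V) = -⅔*(-3) = 2)
(16 + f(4/6 - 6/(-5)))*(-119) = (16 + 2)*(-119) = 18*(-119) = -2142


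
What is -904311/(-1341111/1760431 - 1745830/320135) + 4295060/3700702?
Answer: 188606891746312723677347/1296263327442104593 ≈ 1.4550e+5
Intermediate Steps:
-904311/(-1341111/1760431 - 1745830/320135) + 4295060/3700702 = -904311/(-1341111*1/1760431 - 1745830*1/320135) + 4295060*(1/3700702) = -904311/(-1341111/1760431 - 349166/64027) + 2147530/1850351 = -904311/(-700549964543/112715115637) + 2147530/1850351 = -904311*(-112715115637/700549964543) + 2147530/1850351 = 101929518936811107/700549964543 + 2147530/1850351 = 188606891746312723677347/1296263327442104593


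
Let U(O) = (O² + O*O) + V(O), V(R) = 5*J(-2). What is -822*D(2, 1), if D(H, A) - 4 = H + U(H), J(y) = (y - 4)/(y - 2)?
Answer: -17673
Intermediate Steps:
J(y) = (-4 + y)/(-2 + y)
V(R) = 15/2 (V(R) = 5*((-4 - 2)/(-2 - 2)) = 5*(-6/(-4)) = 5*(-¼*(-6)) = 5*(3/2) = 15/2)
U(O) = 15/2 + 2*O² (U(O) = (O² + O*O) + 15/2 = (O² + O²) + 15/2 = 2*O² + 15/2 = 15/2 + 2*O²)
D(H, A) = 23/2 + H + 2*H² (D(H, A) = 4 + (H + (15/2 + 2*H²)) = 4 + (15/2 + H + 2*H²) = 23/2 + H + 2*H²)
-822*D(2, 1) = -822*(23/2 + 2 + 2*2²) = -822*(23/2 + 2 + 2*4) = -822*(23/2 + 2 + 8) = -822*43/2 = -17673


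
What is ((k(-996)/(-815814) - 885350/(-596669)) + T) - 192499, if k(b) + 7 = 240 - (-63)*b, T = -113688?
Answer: -149042169192215407/486770923566 ≈ -3.0619e+5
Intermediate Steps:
k(b) = 233 + 63*b (k(b) = -7 + (240 - (-63)*b) = -7 + (240 + 63*b) = 233 + 63*b)
((k(-996)/(-815814) - 885350/(-596669)) + T) - 192499 = (((233 + 63*(-996))/(-815814) - 885350/(-596669)) - 113688) - 192499 = (((233 - 62748)*(-1/815814) - 885350*(-1/596669)) - 113688) - 192499 = ((-62515*(-1/815814) + 885350/596669) - 113688) - 192499 = ((62515/815814 + 885350/596669) - 113688) - 192499 = (759581687435/486770923566 - 113688) - 192499 = -55339253176683973/486770923566 - 192499 = -149042169192215407/486770923566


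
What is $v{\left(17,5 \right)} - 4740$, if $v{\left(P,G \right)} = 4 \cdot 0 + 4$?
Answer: $-4736$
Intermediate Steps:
$v{\left(P,G \right)} = 4$ ($v{\left(P,G \right)} = 0 + 4 = 4$)
$v{\left(17,5 \right)} - 4740 = 4 - 4740 = -4736$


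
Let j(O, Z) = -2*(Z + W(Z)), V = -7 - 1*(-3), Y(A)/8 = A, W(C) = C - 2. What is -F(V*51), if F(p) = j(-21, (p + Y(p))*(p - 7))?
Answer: 1549580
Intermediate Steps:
W(C) = -2 + C
Y(A) = 8*A
V = -4 (V = -7 + 3 = -4)
j(O, Z) = 4 - 4*Z (j(O, Z) = -2*(Z + (-2 + Z)) = -2*(-2 + 2*Z) = 4 - 4*Z)
F(p) = 4 - 36*p*(-7 + p) (F(p) = 4 - 4*(p + 8*p)*(p - 7) = 4 - 4*9*p*(-7 + p) = 4 - 36*p*(-7 + p))
-F(V*51) = -(4 - 36*(-4*51)**2 + 252*(-4*51)) = -(4 - 36*(-204)**2 + 252*(-204)) = -(4 - 36*41616 - 51408) = -(4 - 1498176 - 51408) = -1*(-1549580) = 1549580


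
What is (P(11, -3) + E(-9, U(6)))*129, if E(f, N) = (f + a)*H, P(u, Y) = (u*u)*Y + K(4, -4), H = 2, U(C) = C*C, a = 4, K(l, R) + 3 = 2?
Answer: -48246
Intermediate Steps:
K(l, R) = -1 (K(l, R) = -3 + 2 = -1)
U(C) = C**2
P(u, Y) = -1 + Y*u**2 (P(u, Y) = (u*u)*Y - 1 = u**2*Y - 1 = Y*u**2 - 1 = -1 + Y*u**2)
E(f, N) = 8 + 2*f (E(f, N) = (f + 4)*2 = (4 + f)*2 = 8 + 2*f)
(P(11, -3) + E(-9, U(6)))*129 = ((-1 - 3*11**2) + (8 + 2*(-9)))*129 = ((-1 - 3*121) + (8 - 18))*129 = ((-1 - 363) - 10)*129 = (-364 - 10)*129 = -374*129 = -48246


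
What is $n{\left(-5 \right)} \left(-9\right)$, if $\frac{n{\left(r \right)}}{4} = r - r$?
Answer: $0$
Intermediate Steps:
$n{\left(r \right)} = 0$ ($n{\left(r \right)} = 4 \left(r - r\right) = 4 \cdot 0 = 0$)
$n{\left(-5 \right)} \left(-9\right) = 0 \left(-9\right) = 0$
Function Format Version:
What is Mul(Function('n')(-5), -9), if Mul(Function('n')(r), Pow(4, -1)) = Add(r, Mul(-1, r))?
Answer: 0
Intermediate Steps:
Function('n')(r) = 0 (Function('n')(r) = Mul(4, Add(r, Mul(-1, r))) = Mul(4, 0) = 0)
Mul(Function('n')(-5), -9) = Mul(0, -9) = 0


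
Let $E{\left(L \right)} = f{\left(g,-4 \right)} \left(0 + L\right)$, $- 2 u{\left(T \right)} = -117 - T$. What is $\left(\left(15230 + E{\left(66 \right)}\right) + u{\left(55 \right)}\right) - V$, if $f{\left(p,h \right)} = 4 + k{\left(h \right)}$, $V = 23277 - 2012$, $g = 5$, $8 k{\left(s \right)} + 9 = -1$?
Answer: $- \frac{11535}{2} \approx -5767.5$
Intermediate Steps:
$k{\left(s \right)} = - \frac{5}{4}$ ($k{\left(s \right)} = - \frac{9}{8} + \frac{1}{8} \left(-1\right) = - \frac{9}{8} - \frac{1}{8} = - \frac{5}{4}$)
$V = 21265$ ($V = 23277 - 2012 = 21265$)
$f{\left(p,h \right)} = \frac{11}{4}$ ($f{\left(p,h \right)} = 4 - \frac{5}{4} = \frac{11}{4}$)
$u{\left(T \right)} = \frac{117}{2} + \frac{T}{2}$ ($u{\left(T \right)} = - \frac{-117 - T}{2} = \frac{117}{2} + \frac{T}{2}$)
$E{\left(L \right)} = \frac{11 L}{4}$ ($E{\left(L \right)} = \frac{11 \left(0 + L\right)}{4} = \frac{11 L}{4}$)
$\left(\left(15230 + E{\left(66 \right)}\right) + u{\left(55 \right)}\right) - V = \left(\left(15230 + \frac{11}{4} \cdot 66\right) + \left(\frac{117}{2} + \frac{1}{2} \cdot 55\right)\right) - 21265 = \left(\left(15230 + \frac{363}{2}\right) + \left(\frac{117}{2} + \frac{55}{2}\right)\right) - 21265 = \left(\frac{30823}{2} + 86\right) - 21265 = \frac{30995}{2} - 21265 = - \frac{11535}{2}$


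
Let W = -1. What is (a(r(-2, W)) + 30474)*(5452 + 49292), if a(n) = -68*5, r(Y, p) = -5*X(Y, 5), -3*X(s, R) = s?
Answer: 1649655696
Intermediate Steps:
X(s, R) = -s/3
r(Y, p) = 5*Y/3 (r(Y, p) = -(-5)*Y/3 = 5*Y/3)
a(n) = -340
(a(r(-2, W)) + 30474)*(5452 + 49292) = (-340 + 30474)*(5452 + 49292) = 30134*54744 = 1649655696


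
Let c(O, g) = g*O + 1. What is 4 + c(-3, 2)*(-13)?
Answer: 69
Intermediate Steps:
c(O, g) = 1 + O*g (c(O, g) = O*g + 1 = 1 + O*g)
4 + c(-3, 2)*(-13) = 4 + (1 - 3*2)*(-13) = 4 + (1 - 6)*(-13) = 4 - 5*(-13) = 4 + 65 = 69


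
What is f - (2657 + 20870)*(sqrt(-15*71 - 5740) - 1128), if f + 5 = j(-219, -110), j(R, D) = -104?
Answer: 26538347 - 23527*I*sqrt(6805) ≈ 2.6538e+7 - 1.9408e+6*I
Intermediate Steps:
f = -109 (f = -5 - 104 = -109)
f - (2657 + 20870)*(sqrt(-15*71 - 5740) - 1128) = -109 - (2657 + 20870)*(sqrt(-15*71 - 5740) - 1128) = -109 - 23527*(sqrt(-1065 - 5740) - 1128) = -109 - 23527*(sqrt(-6805) - 1128) = -109 - 23527*(I*sqrt(6805) - 1128) = -109 - 23527*(-1128 + I*sqrt(6805)) = -109 - (-26538456 + 23527*I*sqrt(6805)) = -109 + (26538456 - 23527*I*sqrt(6805)) = 26538347 - 23527*I*sqrt(6805)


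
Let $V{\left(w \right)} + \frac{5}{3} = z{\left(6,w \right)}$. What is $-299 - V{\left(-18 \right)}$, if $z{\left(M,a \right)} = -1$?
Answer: $- \frac{889}{3} \approx -296.33$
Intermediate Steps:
$V{\left(w \right)} = - \frac{8}{3}$ ($V{\left(w \right)} = - \frac{5}{3} - 1 = - \frac{8}{3}$)
$-299 - V{\left(-18 \right)} = -299 - - \frac{8}{3} = -299 + \frac{8}{3} = - \frac{889}{3}$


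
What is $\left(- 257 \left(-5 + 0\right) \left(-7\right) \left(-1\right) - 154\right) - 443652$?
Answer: $-434811$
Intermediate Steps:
$\left(- 257 \left(-5 + 0\right) \left(-7\right) \left(-1\right) - 154\right) - 443652 = \left(- 257 \left(-5\right) \left(-7\right) \left(-1\right) - 154\right) - 443652 = \left(- 257 \cdot 35 \left(-1\right) - 154\right) - 443652 = \left(\left(-257\right) \left(-35\right) - 154\right) - 443652 = \left(8995 - 154\right) - 443652 = 8841 - 443652 = -434811$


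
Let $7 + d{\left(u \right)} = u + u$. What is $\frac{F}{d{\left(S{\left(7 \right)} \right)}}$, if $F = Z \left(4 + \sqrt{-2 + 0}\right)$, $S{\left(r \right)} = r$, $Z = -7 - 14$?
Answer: $-12 - 3 i \sqrt{2} \approx -12.0 - 4.2426 i$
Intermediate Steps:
$Z = -21$
$d{\left(u \right)} = -7 + 2 u$ ($d{\left(u \right)} = -7 + \left(u + u\right) = -7 + 2 u$)
$F = -84 - 21 i \sqrt{2}$ ($F = - 21 \left(4 + \sqrt{-2 + 0}\right) = - 21 \left(4 + \sqrt{-2}\right) = - 21 \left(4 + i \sqrt{2}\right) = -84 - 21 i \sqrt{2} \approx -84.0 - 29.698 i$)
$\frac{F}{d{\left(S{\left(7 \right)} \right)}} = \frac{-84 - 21 i \sqrt{2}}{-7 + 2 \cdot 7} = \frac{-84 - 21 i \sqrt{2}}{-7 + 14} = \frac{-84 - 21 i \sqrt{2}}{7} = \left(-84 - 21 i \sqrt{2}\right) \frac{1}{7} = -12 - 3 i \sqrt{2}$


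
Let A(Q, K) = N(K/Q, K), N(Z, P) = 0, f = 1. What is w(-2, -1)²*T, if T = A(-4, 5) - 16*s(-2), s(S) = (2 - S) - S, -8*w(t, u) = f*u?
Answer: -3/2 ≈ -1.5000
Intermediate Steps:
A(Q, K) = 0
w(t, u) = -u/8
s(S) = 2 - 2*S
T = -96 (T = 0 - 16*(2 - 2*(-2)) = 0 - 16*(2 + 4) = 0 - 16*6 = 0 - 96 = -96)
w(-2, -1)²*T = (-⅛*(-1))²*(-96) = (⅛)²*(-96) = (1/64)*(-96) = -3/2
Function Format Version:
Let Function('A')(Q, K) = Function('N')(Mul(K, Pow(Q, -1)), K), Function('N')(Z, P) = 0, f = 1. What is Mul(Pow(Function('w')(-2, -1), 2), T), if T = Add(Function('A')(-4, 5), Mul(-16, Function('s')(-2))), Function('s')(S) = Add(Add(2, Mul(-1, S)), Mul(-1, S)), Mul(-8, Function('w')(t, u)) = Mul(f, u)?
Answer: Rational(-3, 2) ≈ -1.5000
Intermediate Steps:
Function('A')(Q, K) = 0
Function('w')(t, u) = Mul(Rational(-1, 8), u) (Function('w')(t, u) = Mul(Rational(-1, 8), Mul(1, u)) = Mul(Rational(-1, 8), u))
Function('s')(S) = Add(2, Mul(-2, S))
T = -96 (T = Add(0, Mul(-16, Add(2, Mul(-2, -2)))) = Add(0, Mul(-16, Add(2, 4))) = Add(0, Mul(-16, 6)) = Add(0, -96) = -96)
Mul(Pow(Function('w')(-2, -1), 2), T) = Mul(Pow(Mul(Rational(-1, 8), -1), 2), -96) = Mul(Pow(Rational(1, 8), 2), -96) = Mul(Rational(1, 64), -96) = Rational(-3, 2)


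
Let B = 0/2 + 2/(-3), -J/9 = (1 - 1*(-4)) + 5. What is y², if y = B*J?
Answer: 3600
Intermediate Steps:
J = -90 (J = -9*((1 - 1*(-4)) + 5) = -9*((1 + 4) + 5) = -9*(5 + 5) = -9*10 = -90)
B = -⅔ (B = 0*(½) + 2*(-⅓) = 0 - ⅔ = -⅔ ≈ -0.66667)
y = 60 (y = -⅔*(-90) = 60)
y² = 60² = 3600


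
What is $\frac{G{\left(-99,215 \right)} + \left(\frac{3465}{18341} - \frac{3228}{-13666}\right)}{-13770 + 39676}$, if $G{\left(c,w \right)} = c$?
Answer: $- \frac{6176901264}{1623322458509} \approx -0.0038051$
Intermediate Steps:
$\frac{G{\left(-99,215 \right)} + \left(\frac{3465}{18341} - \frac{3228}{-13666}\right)}{-13770 + 39676} = \frac{-99 + \left(\frac{3465}{18341} - \frac{3228}{-13666}\right)}{-13770 + 39676} = \frac{-99 + \left(3465 \cdot \frac{1}{18341} - - \frac{1614}{6833}\right)}{25906} = \left(-99 + \left(\frac{3465}{18341} + \frac{1614}{6833}\right)\right) \frac{1}{25906} = \left(-99 + \frac{53278719}{125324053}\right) \frac{1}{25906} = \left(- \frac{12353802528}{125324053}\right) \frac{1}{25906} = - \frac{6176901264}{1623322458509}$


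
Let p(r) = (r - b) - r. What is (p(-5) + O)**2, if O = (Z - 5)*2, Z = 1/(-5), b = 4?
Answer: 5184/25 ≈ 207.36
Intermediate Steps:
Z = -1/5 (Z = 1*(-1/5) = -1/5 ≈ -0.20000)
p(r) = -4 (p(r) = (r - 1*4) - r = (r - 4) - r = (-4 + r) - r = -4)
O = -52/5 (O = (-1/5 - 5)*2 = -26/5*2 = -52/5 ≈ -10.400)
(p(-5) + O)**2 = (-4 - 52/5)**2 = (-72/5)**2 = 5184/25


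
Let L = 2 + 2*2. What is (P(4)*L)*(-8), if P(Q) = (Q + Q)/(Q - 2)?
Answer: -192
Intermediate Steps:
L = 6 (L = 2 + 4 = 6)
P(Q) = 2*Q/(-2 + Q) (P(Q) = (2*Q)/(-2 + Q) = 2*Q/(-2 + Q))
(P(4)*L)*(-8) = ((2*4/(-2 + 4))*6)*(-8) = ((2*4/2)*6)*(-8) = ((2*4*(½))*6)*(-8) = (4*6)*(-8) = 24*(-8) = -192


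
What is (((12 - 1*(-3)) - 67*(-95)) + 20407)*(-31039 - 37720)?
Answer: -1841847333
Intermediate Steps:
(((12 - 1*(-3)) - 67*(-95)) + 20407)*(-31039 - 37720) = (((12 + 3) + 6365) + 20407)*(-68759) = ((15 + 6365) + 20407)*(-68759) = (6380 + 20407)*(-68759) = 26787*(-68759) = -1841847333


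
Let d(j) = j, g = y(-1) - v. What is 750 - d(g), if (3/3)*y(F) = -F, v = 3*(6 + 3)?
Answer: 776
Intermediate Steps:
v = 27 (v = 3*9 = 27)
y(F) = -F
g = -26 (g = -1*(-1) - 1*27 = 1 - 27 = -26)
750 - d(g) = 750 - 1*(-26) = 750 + 26 = 776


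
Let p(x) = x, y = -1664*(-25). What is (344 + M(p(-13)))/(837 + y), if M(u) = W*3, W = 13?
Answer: 383/42437 ≈ 0.0090251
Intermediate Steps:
y = 41600
M(u) = 39 (M(u) = 13*3 = 39)
(344 + M(p(-13)))/(837 + y) = (344 + 39)/(837 + 41600) = 383/42437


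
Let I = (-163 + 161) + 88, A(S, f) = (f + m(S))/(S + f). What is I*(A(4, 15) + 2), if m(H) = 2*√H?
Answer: 258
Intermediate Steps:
A(S, f) = (f + 2*√S)/(S + f)
I = 86 (I = -2 + 88 = 86)
I*(A(4, 15) + 2) = 86*((15 + 2*√4)/(4 + 15) + 2) = 86*((15 + 2*2)/19 + 2) = 86*((15 + 4)/19 + 2) = 86*((1/19)*19 + 2) = 86*(1 + 2) = 86*3 = 258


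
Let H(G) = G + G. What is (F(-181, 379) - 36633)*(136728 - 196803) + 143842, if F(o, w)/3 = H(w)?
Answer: 2064260767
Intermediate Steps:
H(G) = 2*G
F(o, w) = 6*w (F(o, w) = 3*(2*w) = 6*w)
(F(-181, 379) - 36633)*(136728 - 196803) + 143842 = (6*379 - 36633)*(136728 - 196803) + 143842 = (2274 - 36633)*(-60075) + 143842 = -34359*(-60075) + 143842 = 2064116925 + 143842 = 2064260767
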